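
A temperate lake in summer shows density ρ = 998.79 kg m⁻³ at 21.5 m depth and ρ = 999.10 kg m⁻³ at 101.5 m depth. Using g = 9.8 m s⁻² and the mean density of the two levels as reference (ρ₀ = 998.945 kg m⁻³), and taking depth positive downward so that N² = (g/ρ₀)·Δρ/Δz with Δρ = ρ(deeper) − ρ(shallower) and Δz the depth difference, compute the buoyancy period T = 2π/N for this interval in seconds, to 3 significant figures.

Δρ = 999.10 − 998.79 = 0.31 kg m⁻³ over Δz = 101.5 − 21.5 = 80 m.
N² = (9.8/998.945) × (0.31/80) = 3.8015 × 10⁻⁵ s⁻².
N = √(3.8015 × 10⁻⁵) = 6.1656 × 10⁻³ rad s⁻¹, so T = 2π/N = 1.0191 × 10³ s ≈ 1.02 × 10³ s.

1.02 × 10³ s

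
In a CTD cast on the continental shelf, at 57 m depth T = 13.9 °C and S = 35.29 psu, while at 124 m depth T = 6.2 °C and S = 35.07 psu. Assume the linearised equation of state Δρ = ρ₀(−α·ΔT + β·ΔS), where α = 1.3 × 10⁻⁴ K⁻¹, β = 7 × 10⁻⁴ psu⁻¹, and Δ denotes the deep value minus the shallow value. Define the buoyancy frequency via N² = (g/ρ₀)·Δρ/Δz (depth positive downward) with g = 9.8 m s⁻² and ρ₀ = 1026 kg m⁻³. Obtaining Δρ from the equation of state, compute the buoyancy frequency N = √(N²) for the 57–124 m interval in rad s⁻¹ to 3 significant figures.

ΔT = -7.7 K, ΔS = -0.22 psu (deep − shallow).
Δρ/ρ₀ = −αΔT + βΔS = 1.001 × 10⁻³ − 1.54 × 10⁻⁴ = 8.47 × 10⁻⁴, so Δρ ≈ 0.8690 kg m⁻³.
N² = (g/ρ₀)·Δρ/Δz = g·(Δρ/ρ₀)/Δz = 9.8 × 8.47 × 10⁻⁴ / 67 = 1.2389 × 10⁻⁴ s⁻².
N = √(1.2389 × 10⁻⁴) = 0.011131 rad s⁻¹ ≈ 0.0111 rad s⁻¹.

0.0111 rad s⁻¹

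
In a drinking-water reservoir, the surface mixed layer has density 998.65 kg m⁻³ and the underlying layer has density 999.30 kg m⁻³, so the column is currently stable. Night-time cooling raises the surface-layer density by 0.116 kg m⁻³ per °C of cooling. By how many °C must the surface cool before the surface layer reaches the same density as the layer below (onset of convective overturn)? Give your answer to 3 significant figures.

Density deficit of the surface layer: 999.30 − 998.65 = 0.65 kg m⁻³.
Required change = 0.65 / 0.116 = 5.60 °C.

5.60 °C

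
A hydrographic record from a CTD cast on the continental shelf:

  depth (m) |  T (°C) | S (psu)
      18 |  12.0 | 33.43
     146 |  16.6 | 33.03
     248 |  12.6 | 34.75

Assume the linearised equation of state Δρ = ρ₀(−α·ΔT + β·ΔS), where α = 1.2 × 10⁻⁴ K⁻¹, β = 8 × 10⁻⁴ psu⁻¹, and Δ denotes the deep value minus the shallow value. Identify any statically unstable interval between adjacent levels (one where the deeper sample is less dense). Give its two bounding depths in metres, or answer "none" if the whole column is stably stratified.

Evaluate Δρ/ρ₀ = −αΔT + βΔS across each adjacent pair:
  18–146 m: −αΔT+βΔS = −(1.2 × 10⁻⁴)(+4.6)+(8 × 10⁻⁴)(-0.40) = -8.7 × 10⁻⁴ → UNSTABLE
  146–248 m: −αΔT+βΔS = −(1.2 × 10⁻⁴)(-4.0)+(8 × 10⁻⁴)(+1.72) = 1.9 × 10⁻³ → stable
The 18–146 m interval has Δρ < 0: lighter water underlies denser water.

18–146 m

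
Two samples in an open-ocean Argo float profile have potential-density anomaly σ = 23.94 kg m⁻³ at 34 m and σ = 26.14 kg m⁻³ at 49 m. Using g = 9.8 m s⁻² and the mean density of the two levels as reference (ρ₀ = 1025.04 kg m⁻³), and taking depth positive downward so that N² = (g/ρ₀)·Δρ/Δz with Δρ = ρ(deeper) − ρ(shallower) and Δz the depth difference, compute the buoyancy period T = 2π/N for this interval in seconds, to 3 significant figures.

Δρ = 1026.14 − 1023.94 = 2.20 kg m⁻³ over Δz = 49 − 34 = 15 m.
N² = (9.8/1025.04) × (2.20/15) = 1.4022 × 10⁻³ s⁻².
N = √(1.4022 × 10⁻³) = 0.037446 rad s⁻¹, so T = 2π/N = 167.79 s ≈ 168 s.

168 s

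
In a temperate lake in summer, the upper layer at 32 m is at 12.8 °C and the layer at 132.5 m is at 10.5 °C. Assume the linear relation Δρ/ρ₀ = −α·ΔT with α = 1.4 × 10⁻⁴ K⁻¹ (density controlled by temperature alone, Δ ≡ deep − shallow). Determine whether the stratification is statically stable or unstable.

ΔT = 10.5 − 12.8 = -2.3 K, so Δρ/ρ₀ = −αΔT = 3.22 × 10⁻⁴.
Δρ/ρ₀ > 0, so Δρ > 0: deeper water is denser → statically stable.

stable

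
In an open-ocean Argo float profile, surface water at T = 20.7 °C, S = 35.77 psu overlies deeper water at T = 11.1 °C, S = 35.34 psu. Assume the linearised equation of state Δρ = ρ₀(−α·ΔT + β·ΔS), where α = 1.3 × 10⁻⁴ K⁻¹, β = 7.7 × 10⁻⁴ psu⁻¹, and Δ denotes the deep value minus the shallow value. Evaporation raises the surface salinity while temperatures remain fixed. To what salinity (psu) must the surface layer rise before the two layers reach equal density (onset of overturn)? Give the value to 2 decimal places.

Neutral buoyancy requires −α(T_deep − T_surf) + β(S_deep − S_surf′) = 0.
S_surf′ = S_deep − (α/β)·ΔT = 35.34 − (1.3 × 10⁻⁴/7.7 × 10⁻⁴)·(-9.6) = 36.9608 psu.
Increase required: 36.9608 − 35.77 = 1.1908 psu.

36.96 psu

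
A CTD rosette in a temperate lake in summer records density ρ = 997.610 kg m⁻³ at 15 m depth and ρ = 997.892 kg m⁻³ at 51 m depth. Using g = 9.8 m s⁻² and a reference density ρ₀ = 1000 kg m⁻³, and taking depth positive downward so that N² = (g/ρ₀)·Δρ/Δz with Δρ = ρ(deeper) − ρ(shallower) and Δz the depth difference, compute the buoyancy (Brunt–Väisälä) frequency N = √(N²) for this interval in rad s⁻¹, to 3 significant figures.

Δρ = 997.892 − 997.610 = 0.282 kg m⁻³ over Δz = 51 − 15 = 36 m.
N² = (9.8/1000) × (0.282/36) = 7.6767 × 10⁻⁵ s⁻².
N = √(7.6767 × 10⁻⁵) = 8.7617 × 10⁻³ rad s⁻¹ ≈ 8.76 × 10⁻³ rad s⁻¹.

8.76 × 10⁻³ rad s⁻¹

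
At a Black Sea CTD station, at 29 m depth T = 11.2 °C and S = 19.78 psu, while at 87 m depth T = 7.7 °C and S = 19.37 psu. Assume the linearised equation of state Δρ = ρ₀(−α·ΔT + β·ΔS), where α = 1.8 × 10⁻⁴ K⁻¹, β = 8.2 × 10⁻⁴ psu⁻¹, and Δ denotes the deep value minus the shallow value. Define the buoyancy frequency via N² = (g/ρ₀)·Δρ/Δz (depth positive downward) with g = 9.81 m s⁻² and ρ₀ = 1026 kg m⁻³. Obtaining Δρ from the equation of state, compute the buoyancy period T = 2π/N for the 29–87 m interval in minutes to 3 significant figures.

ΔT = -3.5 K, ΔS = -0.41 psu (deep − shallow).
Δρ/ρ₀ = −αΔT + βΔS = 6.30 × 10⁻⁴ − 3.362 × 10⁻⁴ = 2.938 × 10⁻⁴, so Δρ ≈ 0.3014 kg m⁻³.
N² = (g/ρ₀)·Δρ/Δz = g·(Δρ/ρ₀)/Δz = 9.81 × 2.938 × 10⁻⁴ / 58 = 4.9693 × 10⁻⁵ s⁻².
N = √(4.9693 × 10⁻⁵) = 7.0493 × 10⁻³ rad s⁻¹ → T = 2π/N = 891.32 s = 14.855 min ≈ 14.9 min.

14.9 min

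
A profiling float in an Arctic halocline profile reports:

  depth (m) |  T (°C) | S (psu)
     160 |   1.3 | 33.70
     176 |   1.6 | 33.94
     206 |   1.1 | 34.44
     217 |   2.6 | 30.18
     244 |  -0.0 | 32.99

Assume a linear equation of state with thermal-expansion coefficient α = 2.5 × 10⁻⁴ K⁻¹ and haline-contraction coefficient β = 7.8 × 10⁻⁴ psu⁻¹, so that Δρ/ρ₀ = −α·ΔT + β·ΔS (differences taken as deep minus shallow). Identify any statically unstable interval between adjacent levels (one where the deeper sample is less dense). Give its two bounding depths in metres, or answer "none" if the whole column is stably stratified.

206–217 m

Evaluate Δρ/ρ₀ = −αΔT + βΔS across each adjacent pair:
  160–176 m: −αΔT+βΔS = −(2.5 × 10⁻⁴)(+0.3)+(7.8 × 10⁻⁴)(+0.24) = 1.1 × 10⁻⁴ → stable
  176–206 m: −αΔT+βΔS = −(2.5 × 10⁻⁴)(-0.5)+(7.8 × 10⁻⁴)(+0.50) = 5.2 × 10⁻⁴ → stable
  206–217 m: −αΔT+βΔS = −(2.5 × 10⁻⁴)(+1.5)+(7.8 × 10⁻⁴)(-4.26) = -3.7 × 10⁻³ → UNSTABLE
  217–244 m: −αΔT+βΔS = −(2.5 × 10⁻⁴)(-2.6)+(7.8 × 10⁻⁴)(+2.81) = 2.8 × 10⁻³ → stable
The 206–217 m interval has Δρ < 0: lighter water underlies denser water.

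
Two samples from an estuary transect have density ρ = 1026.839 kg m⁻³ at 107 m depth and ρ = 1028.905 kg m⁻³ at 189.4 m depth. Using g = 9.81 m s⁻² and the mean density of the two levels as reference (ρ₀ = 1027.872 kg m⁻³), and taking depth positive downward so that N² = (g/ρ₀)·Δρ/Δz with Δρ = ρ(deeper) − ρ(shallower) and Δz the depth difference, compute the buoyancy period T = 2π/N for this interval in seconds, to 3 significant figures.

406 s

Δρ = 1028.905 − 1026.839 = 2.066 kg m⁻³ over Δz = 189.4 − 107 = 82.4 m.
N² = (9.81/1027.872) × (2.066/82.4) = 2.3929 × 10⁻⁴ s⁻².
N = √(2.3929 × 10⁻⁴) = 0.015469 rad s⁻¹, so T = 2π/N = 406.18 s ≈ 406 s.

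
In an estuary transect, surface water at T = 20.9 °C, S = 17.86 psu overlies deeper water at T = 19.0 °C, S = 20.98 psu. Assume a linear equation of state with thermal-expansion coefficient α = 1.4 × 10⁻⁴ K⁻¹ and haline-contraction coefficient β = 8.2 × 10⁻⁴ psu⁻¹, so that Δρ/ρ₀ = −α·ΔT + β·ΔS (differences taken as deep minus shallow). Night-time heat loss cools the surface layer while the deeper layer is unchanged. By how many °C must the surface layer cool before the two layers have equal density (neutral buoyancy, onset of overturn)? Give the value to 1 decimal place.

Neutral buoyancy requires Δρ = 0, i.e. −α(T_deep − T_surf′) + β(S_deep − S_surf) = 0.
T_surf′ = T_deep − (β/α)·ΔS = 19.0 − (8.2 × 10⁻⁴/1.4 × 10⁻⁴)·(+3.12) = 0.726 °C.
Cooling required: 20.9 − (0.726) = 20.174 °C.

20.2 °C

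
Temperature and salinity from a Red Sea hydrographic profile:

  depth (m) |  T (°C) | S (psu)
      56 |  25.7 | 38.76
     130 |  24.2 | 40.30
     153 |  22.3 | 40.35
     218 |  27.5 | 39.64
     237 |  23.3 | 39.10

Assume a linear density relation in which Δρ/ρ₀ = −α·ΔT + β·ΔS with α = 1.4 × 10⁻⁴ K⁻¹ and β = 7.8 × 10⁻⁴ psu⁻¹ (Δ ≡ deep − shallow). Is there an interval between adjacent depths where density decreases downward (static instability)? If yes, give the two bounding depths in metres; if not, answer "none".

153–218 m

Evaluate Δρ/ρ₀ = −αΔT + βΔS across each adjacent pair:
  56–130 m: −αΔT+βΔS = −(1.4 × 10⁻⁴)(-1.5)+(7.8 × 10⁻⁴)(+1.54) = 1.4 × 10⁻³ → stable
  130–153 m: −αΔT+βΔS = −(1.4 × 10⁻⁴)(-1.9)+(7.8 × 10⁻⁴)(+0.05) = 3.0 × 10⁻⁴ → stable
  153–218 m: −αΔT+βΔS = −(1.4 × 10⁻⁴)(+5.2)+(7.8 × 10⁻⁴)(-0.71) = -1.3 × 10⁻³ → UNSTABLE
  218–237 m: −αΔT+βΔS = −(1.4 × 10⁻⁴)(-4.2)+(7.8 × 10⁻⁴)(-0.54) = 1.7 × 10⁻⁴ → stable
The 153–218 m interval has Δρ < 0: lighter water underlies denser water.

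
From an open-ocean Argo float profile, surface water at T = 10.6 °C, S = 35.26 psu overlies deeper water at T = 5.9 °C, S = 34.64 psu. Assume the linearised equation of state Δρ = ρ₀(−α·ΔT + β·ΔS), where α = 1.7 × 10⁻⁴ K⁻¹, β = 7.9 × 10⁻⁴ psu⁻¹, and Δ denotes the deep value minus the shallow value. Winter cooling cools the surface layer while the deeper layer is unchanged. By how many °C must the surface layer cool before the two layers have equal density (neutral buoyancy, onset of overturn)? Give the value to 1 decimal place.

Neutral buoyancy requires Δρ = 0, i.e. −α(T_deep − T_surf′) + β(S_deep − S_surf) = 0.
T_surf′ = T_deep − (β/α)·ΔS = 5.9 − (7.9 × 10⁻⁴/1.7 × 10⁻⁴)·(-0.62) = 8.781 °C.
Cooling required: 10.6 − (8.781) = 1.819 °C.

1.8 °C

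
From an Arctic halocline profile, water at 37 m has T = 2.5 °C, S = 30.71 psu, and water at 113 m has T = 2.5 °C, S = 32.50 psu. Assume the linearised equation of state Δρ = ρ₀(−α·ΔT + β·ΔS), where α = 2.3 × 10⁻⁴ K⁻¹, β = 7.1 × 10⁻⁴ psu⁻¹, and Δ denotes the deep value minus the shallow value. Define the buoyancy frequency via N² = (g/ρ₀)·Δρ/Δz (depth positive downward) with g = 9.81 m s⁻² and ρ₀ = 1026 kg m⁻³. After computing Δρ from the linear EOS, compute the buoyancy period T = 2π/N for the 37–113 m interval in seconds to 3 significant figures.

491 s

ΔT = +0.0 K, ΔS = +1.79 psu (deep − shallow).
Δρ/ρ₀ = −αΔT + βΔS = 0 + 1.2709 × 10⁻³ = 1.2709 × 10⁻³, so Δρ ≈ 1.304 kg m⁻³.
N² = (g/ρ₀)·Δρ/Δz = g·(Δρ/ρ₀)/Δz = 9.81 × 1.2709 × 10⁻³ / 76 = 1.6405 × 10⁻⁴ s⁻².
N = √(1.6405 × 10⁻⁴) = 0.012808 rad s⁻¹ → T = 2π/N = 490.57 s ≈ 491 s.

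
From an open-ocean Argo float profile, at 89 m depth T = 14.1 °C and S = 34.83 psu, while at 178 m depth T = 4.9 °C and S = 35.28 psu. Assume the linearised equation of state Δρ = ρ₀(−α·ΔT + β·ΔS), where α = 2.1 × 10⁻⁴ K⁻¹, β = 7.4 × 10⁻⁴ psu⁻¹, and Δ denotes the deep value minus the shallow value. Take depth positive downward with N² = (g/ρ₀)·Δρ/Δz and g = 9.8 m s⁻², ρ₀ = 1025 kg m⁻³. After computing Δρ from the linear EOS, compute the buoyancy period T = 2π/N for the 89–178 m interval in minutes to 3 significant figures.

6.63 min

ΔT = -9.2 K, ΔS = +0.45 psu (deep − shallow).
Δρ/ρ₀ = −αΔT + βΔS = 1.932 × 10⁻³ + 3.33 × 10⁻⁴ = 2.265 × 10⁻³, so Δρ ≈ 2.322 kg m⁻³.
N² = (g/ρ₀)·Δρ/Δz = g·(Δρ/ρ₀)/Δz = 9.8 × 2.265 × 10⁻³ / 89 = 2.4940 × 10⁻⁴ s⁻².
N = √(2.4940 × 10⁻⁴) = 0.015792 rad s⁻¹ → T = 2π/N = 397.87 s = 6.6312 min ≈ 6.63 min.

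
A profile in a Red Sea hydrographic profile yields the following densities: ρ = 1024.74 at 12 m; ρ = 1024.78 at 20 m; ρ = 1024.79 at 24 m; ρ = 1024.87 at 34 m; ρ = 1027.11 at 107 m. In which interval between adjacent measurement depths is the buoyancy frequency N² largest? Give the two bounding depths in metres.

34–107 m

Compute the density gradient over each adjacent pair:
  12–20 m: Δρ/Δz = 0.04/8 = 5.0 × 10⁻³ kg m⁻⁴
  20–24 m: Δρ/Δz = 0.01/4 = 2.5 × 10⁻³ kg m⁻⁴
  24–34 m: Δρ/Δz = 0.08/10 = 8.0 × 10⁻³ kg m⁻⁴
  34–107 m: Δρ/Δz = 2.24/73 = 0.031 kg m⁻⁴
The largest gradient is in the 34–107 m interval — the pycnocline.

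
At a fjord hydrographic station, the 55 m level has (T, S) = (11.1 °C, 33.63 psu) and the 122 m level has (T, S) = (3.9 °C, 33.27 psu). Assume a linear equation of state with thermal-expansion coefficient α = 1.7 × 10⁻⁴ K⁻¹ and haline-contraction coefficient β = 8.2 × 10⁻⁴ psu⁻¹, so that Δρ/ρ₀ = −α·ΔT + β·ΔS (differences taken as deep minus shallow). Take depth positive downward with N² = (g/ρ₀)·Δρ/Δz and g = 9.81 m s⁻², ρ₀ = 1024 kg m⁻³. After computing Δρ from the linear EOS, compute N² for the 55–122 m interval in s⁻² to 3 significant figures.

ΔT = -7.2 K, ΔS = -0.36 psu (deep − shallow).
Δρ/ρ₀ = −αΔT + βΔS = 1.224 × 10⁻³ − 2.952 × 10⁻⁴ = 9.288 × 10⁻⁴, so Δρ ≈ 0.9511 kg m⁻³.
N² = (g/ρ₀)·Δρ/Δz = g·(Δρ/ρ₀)/Δz = 9.81 × 9.288 × 10⁻⁴ / 67 = 1.3599 × 10⁻⁴ s⁻² ≈ 1.36 × 10⁻⁴ s⁻².

1.36 × 10⁻⁴ s⁻²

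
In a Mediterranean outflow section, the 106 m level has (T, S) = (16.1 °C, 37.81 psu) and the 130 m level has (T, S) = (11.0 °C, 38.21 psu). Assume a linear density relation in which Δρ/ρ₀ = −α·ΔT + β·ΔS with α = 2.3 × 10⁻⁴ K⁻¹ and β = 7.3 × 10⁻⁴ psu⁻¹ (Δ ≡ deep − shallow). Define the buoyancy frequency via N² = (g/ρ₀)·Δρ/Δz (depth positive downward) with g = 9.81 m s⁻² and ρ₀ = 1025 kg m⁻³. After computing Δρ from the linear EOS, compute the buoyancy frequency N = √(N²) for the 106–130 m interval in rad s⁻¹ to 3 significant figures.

0.0245 rad s⁻¹

ΔT = -5.1 K, ΔS = +0.40 psu (deep − shallow).
Δρ/ρ₀ = −αΔT + βΔS = 1.173 × 10⁻³ + 2.92 × 10⁻⁴ = 1.465 × 10⁻³, so Δρ ≈ 1.502 kg m⁻³.
N² = (g/ρ₀)·Δρ/Δz = g·(Δρ/ρ₀)/Δz = 9.81 × 1.465 × 10⁻³ / 24 = 5.9882 × 10⁻⁴ s⁻².
N = √(5.9882 × 10⁻⁴) = 0.024471 rad s⁻¹ ≈ 0.0245 rad s⁻¹.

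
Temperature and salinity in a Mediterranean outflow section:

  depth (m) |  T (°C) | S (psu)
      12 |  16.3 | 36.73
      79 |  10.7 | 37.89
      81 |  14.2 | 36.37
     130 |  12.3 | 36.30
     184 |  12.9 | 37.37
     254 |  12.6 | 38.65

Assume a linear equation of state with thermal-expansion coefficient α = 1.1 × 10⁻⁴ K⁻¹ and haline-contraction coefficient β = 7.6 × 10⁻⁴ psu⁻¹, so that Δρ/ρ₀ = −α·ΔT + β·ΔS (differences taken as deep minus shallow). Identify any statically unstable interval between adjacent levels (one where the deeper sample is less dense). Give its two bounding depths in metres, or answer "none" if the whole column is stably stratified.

79–81 m

Evaluate Δρ/ρ₀ = −αΔT + βΔS across each adjacent pair:
  12–79 m: −αΔT+βΔS = −(1.1 × 10⁻⁴)(-5.6)+(7.6 × 10⁻⁴)(+1.16) = 1.5 × 10⁻³ → stable
  79–81 m: −αΔT+βΔS = −(1.1 × 10⁻⁴)(+3.5)+(7.6 × 10⁻⁴)(-1.52) = -1.5 × 10⁻³ → UNSTABLE
  81–130 m: −αΔT+βΔS = −(1.1 × 10⁻⁴)(-1.9)+(7.6 × 10⁻⁴)(-0.07) = 1.6 × 10⁻⁴ → stable
  130–184 m: −αΔT+βΔS = −(1.1 × 10⁻⁴)(+0.6)+(7.6 × 10⁻⁴)(+1.07) = 7.5 × 10⁻⁴ → stable
  184–254 m: −αΔT+βΔS = −(1.1 × 10⁻⁴)(-0.3)+(7.6 × 10⁻⁴)(+1.28) = 1.0 × 10⁻³ → stable
The 79–81 m interval has Δρ < 0: lighter water underlies denser water.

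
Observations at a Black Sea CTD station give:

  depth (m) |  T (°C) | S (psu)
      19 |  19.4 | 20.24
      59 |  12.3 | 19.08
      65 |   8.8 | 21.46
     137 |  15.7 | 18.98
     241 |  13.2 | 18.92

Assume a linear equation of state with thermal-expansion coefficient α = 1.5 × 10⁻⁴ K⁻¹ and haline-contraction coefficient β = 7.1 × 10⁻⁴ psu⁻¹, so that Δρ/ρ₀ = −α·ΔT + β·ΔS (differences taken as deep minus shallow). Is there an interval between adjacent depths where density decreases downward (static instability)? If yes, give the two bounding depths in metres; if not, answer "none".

65–137 m

Evaluate Δρ/ρ₀ = −αΔT + βΔS across each adjacent pair:
  19–59 m: −αΔT+βΔS = −(1.5 × 10⁻⁴)(-7.1)+(7.1 × 10⁻⁴)(-1.16) = 2.4 × 10⁻⁴ → stable
  59–65 m: −αΔT+βΔS = −(1.5 × 10⁻⁴)(-3.5)+(7.1 × 10⁻⁴)(+2.38) = 2.2 × 10⁻³ → stable
  65–137 m: −αΔT+βΔS = −(1.5 × 10⁻⁴)(+6.9)+(7.1 × 10⁻⁴)(-2.48) = -2.8 × 10⁻³ → UNSTABLE
  137–241 m: −αΔT+βΔS = −(1.5 × 10⁻⁴)(-2.5)+(7.1 × 10⁻⁴)(-0.06) = 3.3 × 10⁻⁴ → stable
The 65–137 m interval has Δρ < 0: lighter water underlies denser water.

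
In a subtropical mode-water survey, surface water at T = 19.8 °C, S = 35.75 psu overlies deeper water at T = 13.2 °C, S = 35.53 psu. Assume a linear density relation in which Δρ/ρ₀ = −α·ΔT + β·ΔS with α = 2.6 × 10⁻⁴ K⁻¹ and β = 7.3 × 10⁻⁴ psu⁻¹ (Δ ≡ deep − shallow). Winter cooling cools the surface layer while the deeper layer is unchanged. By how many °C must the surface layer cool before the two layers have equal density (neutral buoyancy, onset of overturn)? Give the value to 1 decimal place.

Neutral buoyancy requires Δρ = 0, i.e. −α(T_deep − T_surf′) + β(S_deep − S_surf) = 0.
T_surf′ = T_deep − (β/α)·ΔS = 13.2 − (7.3 × 10⁻⁴/2.6 × 10⁻⁴)·(-0.22) = 13.818 °C.
Cooling required: 19.8 − (13.818) = 5.982 °C.

6.0 °C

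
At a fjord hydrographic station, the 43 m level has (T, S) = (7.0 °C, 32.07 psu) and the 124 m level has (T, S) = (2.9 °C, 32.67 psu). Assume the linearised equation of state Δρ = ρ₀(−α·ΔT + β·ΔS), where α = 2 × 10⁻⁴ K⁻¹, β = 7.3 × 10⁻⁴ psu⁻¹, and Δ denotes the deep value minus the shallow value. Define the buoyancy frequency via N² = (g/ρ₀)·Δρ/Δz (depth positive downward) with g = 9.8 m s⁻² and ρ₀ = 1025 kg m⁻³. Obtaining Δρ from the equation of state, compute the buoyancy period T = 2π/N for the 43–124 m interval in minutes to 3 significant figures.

ΔT = -4.1 K, ΔS = +0.60 psu (deep − shallow).
Δρ/ρ₀ = −αΔT + βΔS = 8.20 × 10⁻⁴ + 4.38 × 10⁻⁴ = 1.258 × 10⁻³, so Δρ ≈ 1.289 kg m⁻³.
N² = (g/ρ₀)·Δρ/Δz = g·(Δρ/ρ₀)/Δz = 9.8 × 1.258 × 10⁻³ / 81 = 1.5220 × 10⁻⁴ s⁻².
N = √(1.5220 × 10⁻⁴) = 0.012337 rad s⁻¹ → T = 2π/N = 509.30 s = 8.4883 min ≈ 8.49 min.

8.49 min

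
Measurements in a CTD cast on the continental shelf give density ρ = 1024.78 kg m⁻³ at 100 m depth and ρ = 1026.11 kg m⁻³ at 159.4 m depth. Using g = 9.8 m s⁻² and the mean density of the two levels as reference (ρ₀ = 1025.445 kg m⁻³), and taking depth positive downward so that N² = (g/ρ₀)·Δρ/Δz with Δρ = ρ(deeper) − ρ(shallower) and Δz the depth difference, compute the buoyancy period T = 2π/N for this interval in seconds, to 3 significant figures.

Δρ = 1026.11 − 1024.78 = 1.33 kg m⁻³ over Δz = 159.4 − 100 = 59.4 m.
N² = (9.8/1025.445) × (1.33/59.4) = 2.1398 × 10⁻⁴ s⁻².
N = √(2.1398 × 10⁻⁴) = 0.014628 rad s⁻¹, so T = 2π/N = 429.53 s ≈ 430 s.

430 s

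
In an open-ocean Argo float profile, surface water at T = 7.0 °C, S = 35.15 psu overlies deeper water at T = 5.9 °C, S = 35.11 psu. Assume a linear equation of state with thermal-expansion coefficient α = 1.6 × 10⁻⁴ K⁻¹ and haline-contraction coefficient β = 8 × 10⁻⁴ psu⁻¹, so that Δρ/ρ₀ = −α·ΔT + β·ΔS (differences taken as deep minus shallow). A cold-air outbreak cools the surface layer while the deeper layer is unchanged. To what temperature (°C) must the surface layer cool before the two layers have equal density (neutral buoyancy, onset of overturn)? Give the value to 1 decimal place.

6.1 °C

Neutral buoyancy requires Δρ = 0, i.e. −α(T_deep − T_surf′) + β(S_deep − S_surf) = 0.
T_surf′ = T_deep − (β/α)·ΔS = 5.9 − (8 × 10⁻⁴/1.6 × 10⁻⁴)·(-0.04) = 6.100 °C.
Cooling required: 7.0 − (6.100) = 0.900 °C.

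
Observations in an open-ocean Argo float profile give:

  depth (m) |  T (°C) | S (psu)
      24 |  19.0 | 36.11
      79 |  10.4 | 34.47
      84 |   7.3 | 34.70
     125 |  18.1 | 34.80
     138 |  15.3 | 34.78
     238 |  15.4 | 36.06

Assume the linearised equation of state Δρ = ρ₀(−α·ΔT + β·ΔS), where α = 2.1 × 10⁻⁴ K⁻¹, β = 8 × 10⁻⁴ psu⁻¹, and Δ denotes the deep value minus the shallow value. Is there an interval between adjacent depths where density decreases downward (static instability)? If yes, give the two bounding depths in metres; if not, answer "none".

84–125 m

Evaluate Δρ/ρ₀ = −αΔT + βΔS across each adjacent pair:
  24–79 m: −αΔT+βΔS = −(2.1 × 10⁻⁴)(-8.6)+(8 × 10⁻⁴)(-1.64) = 4.9 × 10⁻⁴ → stable
  79–84 m: −αΔT+βΔS = −(2.1 × 10⁻⁴)(-3.1)+(8 × 10⁻⁴)(+0.23) = 8.4 × 10⁻⁴ → stable
  84–125 m: −αΔT+βΔS = −(2.1 × 10⁻⁴)(+10.8)+(8 × 10⁻⁴)(+0.10) = -2.2 × 10⁻³ → UNSTABLE
  125–138 m: −αΔT+βΔS = −(2.1 × 10⁻⁴)(-2.8)+(8 × 10⁻⁴)(-0.02) = 5.7 × 10⁻⁴ → stable
  138–238 m: −αΔT+βΔS = −(2.1 × 10⁻⁴)(+0.1)+(8 × 10⁻⁴)(+1.28) = 1.0 × 10⁻³ → stable
The 84–125 m interval has Δρ < 0: lighter water underlies denser water.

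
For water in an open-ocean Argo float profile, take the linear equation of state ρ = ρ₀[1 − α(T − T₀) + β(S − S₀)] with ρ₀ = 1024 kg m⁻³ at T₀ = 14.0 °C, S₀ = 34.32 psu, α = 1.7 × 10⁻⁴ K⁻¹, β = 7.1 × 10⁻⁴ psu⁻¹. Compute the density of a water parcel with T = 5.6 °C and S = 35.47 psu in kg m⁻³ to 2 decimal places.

1026.30 kg m⁻³

T − T₀ = -8.4 K, S − S₀ = +1.15 psu.
Bracket = 1 − α·(-8.4) + β·(+1.15) = 1 + (2.2445 × 10⁻³) = 1.0022445.
ρ = 1024 × 1.0022445 = 1026.30 kg m⁻³.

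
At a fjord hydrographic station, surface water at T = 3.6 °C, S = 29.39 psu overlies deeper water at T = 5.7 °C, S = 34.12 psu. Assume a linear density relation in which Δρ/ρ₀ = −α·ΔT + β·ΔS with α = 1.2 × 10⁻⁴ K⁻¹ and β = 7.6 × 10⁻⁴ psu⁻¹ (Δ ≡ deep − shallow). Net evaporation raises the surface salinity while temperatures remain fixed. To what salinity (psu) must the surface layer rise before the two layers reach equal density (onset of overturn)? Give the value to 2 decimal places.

33.79 psu

Neutral buoyancy requires −α(T_deep − T_surf) + β(S_deep − S_surf′) = 0.
S_surf′ = S_deep − (α/β)·ΔT = 34.12 − (1.2 × 10⁻⁴/7.6 × 10⁻⁴)·(+2.1) = 33.7884 psu.
Increase required: 33.7884 − 29.39 = 4.3984 psu.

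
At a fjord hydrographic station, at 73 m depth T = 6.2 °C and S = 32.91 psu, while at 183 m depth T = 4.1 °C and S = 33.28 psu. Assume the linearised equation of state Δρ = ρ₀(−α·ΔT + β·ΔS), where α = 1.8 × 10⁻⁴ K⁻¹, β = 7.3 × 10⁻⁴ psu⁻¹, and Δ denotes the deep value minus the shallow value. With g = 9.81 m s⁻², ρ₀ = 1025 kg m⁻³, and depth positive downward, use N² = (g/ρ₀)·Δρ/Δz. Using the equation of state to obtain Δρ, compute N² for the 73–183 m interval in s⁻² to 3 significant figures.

ΔT = -2.1 K, ΔS = +0.37 psu (deep − shallow).
Δρ/ρ₀ = −αΔT + βΔS = 3.78 × 10⁻⁴ + 2.701 × 10⁻⁴ = 6.481 × 10⁻⁴, so Δρ ≈ 0.6643 kg m⁻³.
N² = (g/ρ₀)·Δρ/Δz = g·(Δρ/ρ₀)/Δz = 9.81 × 6.481 × 10⁻⁴ / 110 = 5.7799 × 10⁻⁵ s⁻² ≈ 5.78 × 10⁻⁵ s⁻².

5.78 × 10⁻⁵ s⁻²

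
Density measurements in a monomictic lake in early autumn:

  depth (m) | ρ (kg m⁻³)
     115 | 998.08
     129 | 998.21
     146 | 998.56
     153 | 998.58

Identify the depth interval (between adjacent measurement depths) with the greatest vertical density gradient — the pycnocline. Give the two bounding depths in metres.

Compute the density gradient over each adjacent pair:
  115–129 m: Δρ/Δz = 0.13/14 = 9.3 × 10⁻³ kg m⁻⁴
  129–146 m: Δρ/Δz = 0.35/17 = 0.021 kg m⁻⁴
  146–153 m: Δρ/Δz = 0.02/7 = 2.9 × 10⁻³ kg m⁻⁴
The largest gradient is in the 129–146 m interval — the pycnocline.

129–146 m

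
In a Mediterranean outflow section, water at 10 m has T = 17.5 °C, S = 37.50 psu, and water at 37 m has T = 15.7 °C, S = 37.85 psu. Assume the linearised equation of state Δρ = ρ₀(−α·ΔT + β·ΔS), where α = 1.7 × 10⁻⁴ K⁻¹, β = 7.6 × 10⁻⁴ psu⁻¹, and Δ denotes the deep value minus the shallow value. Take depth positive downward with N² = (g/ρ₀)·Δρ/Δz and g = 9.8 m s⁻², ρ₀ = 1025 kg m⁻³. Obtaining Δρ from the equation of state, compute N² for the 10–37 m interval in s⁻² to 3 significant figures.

ΔT = -1.8 K, ΔS = +0.35 psu (deep − shallow).
Δρ/ρ₀ = −αΔT + βΔS = 3.06 × 10⁻⁴ + 2.66 × 10⁻⁴ = 5.72 × 10⁻⁴, so Δρ ≈ 0.5863 kg m⁻³.
N² = (g/ρ₀)·Δρ/Δz = g·(Δρ/ρ₀)/Δz = 9.8 × 5.72 × 10⁻⁴ / 27 = 2.0761 × 10⁻⁴ s⁻² ≈ 2.08 × 10⁻⁴ s⁻².

2.08 × 10⁻⁴ s⁻²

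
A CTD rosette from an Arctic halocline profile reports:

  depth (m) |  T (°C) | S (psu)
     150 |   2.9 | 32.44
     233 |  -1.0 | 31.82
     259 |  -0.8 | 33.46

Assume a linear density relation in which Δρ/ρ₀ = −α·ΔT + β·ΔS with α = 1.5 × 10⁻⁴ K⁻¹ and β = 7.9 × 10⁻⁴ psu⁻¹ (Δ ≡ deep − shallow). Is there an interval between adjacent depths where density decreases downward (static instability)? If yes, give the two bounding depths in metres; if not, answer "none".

Evaluate Δρ/ρ₀ = −αΔT + βΔS across each adjacent pair:
  150–233 m: −αΔT+βΔS = −(1.5 × 10⁻⁴)(-3.9)+(7.9 × 10⁻⁴)(-0.62) = 9.5 × 10⁻⁵ → stable
  233–259 m: −αΔT+βΔS = −(1.5 × 10⁻⁴)(+0.2)+(7.9 × 10⁻⁴)(+1.64) = 1.3 × 10⁻³ → stable
Every interval has Δρ > 0: the column is stably stratified throughout.

none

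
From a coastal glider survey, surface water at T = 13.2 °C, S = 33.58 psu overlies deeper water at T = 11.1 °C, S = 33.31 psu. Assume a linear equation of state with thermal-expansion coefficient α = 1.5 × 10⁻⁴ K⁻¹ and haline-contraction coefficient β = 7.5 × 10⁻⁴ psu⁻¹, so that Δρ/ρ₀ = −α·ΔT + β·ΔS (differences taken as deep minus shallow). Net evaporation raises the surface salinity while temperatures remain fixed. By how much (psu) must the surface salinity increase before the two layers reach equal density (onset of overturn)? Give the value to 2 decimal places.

0.15 psu

Neutral buoyancy requires −α(T_deep − T_surf) + β(S_deep − S_surf′) = 0.
S_surf′ = S_deep − (α/β)·ΔT = 33.31 − (1.5 × 10⁻⁴/7.5 × 10⁻⁴)·(-2.1) = 33.7300 psu.
Increase required: 33.7300 − 33.58 = 0.1500 psu.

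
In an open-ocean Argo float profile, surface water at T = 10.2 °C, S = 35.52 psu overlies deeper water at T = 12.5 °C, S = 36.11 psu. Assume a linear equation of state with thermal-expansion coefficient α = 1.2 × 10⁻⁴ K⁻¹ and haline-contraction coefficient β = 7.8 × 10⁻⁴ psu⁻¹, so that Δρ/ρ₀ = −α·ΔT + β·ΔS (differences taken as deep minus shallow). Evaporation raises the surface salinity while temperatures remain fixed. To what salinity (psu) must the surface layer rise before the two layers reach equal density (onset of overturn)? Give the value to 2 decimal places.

Neutral buoyancy requires −α(T_deep − T_surf) + β(S_deep − S_surf′) = 0.
S_surf′ = S_deep − (α/β)·ΔT = 36.11 − (1.2 × 10⁻⁴/7.8 × 10⁻⁴)·(+2.3) = 35.7562 psu.
Increase required: 35.7562 − 35.52 = 0.2362 psu.

35.76 psu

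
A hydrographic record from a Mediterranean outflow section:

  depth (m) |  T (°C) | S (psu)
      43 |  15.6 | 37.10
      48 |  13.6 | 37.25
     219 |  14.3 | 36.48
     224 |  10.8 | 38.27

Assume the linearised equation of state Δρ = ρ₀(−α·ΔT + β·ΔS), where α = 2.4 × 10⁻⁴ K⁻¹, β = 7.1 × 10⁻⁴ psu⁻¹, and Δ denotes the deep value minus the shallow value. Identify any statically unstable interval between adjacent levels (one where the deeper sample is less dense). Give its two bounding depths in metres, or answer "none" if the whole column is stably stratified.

Evaluate Δρ/ρ₀ = −αΔT + βΔS across each adjacent pair:
  43–48 m: −αΔT+βΔS = −(2.4 × 10⁻⁴)(-2.0)+(7.1 × 10⁻⁴)(+0.15) = 5.9 × 10⁻⁴ → stable
  48–219 m: −αΔT+βΔS = −(2.4 × 10⁻⁴)(+0.7)+(7.1 × 10⁻⁴)(-0.77) = -7.1 × 10⁻⁴ → UNSTABLE
  219–224 m: −αΔT+βΔS = −(2.4 × 10⁻⁴)(-3.5)+(7.1 × 10⁻⁴)(+1.79) = 2.1 × 10⁻³ → stable
The 48–219 m interval has Δρ < 0: lighter water underlies denser water.

48–219 m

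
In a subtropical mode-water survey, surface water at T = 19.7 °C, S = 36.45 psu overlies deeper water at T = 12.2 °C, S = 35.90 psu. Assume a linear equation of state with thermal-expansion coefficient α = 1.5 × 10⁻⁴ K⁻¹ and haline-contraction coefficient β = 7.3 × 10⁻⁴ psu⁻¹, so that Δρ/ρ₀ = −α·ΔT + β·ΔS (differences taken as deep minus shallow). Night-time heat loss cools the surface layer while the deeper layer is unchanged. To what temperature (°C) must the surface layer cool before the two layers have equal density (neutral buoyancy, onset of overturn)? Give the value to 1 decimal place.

Neutral buoyancy requires Δρ = 0, i.e. −α(T_deep − T_surf′) + β(S_deep − S_surf) = 0.
T_surf′ = T_deep − (β/α)·ΔS = 12.2 − (7.3 × 10⁻⁴/1.5 × 10⁻⁴)·(-0.55) = 14.877 °C.
Cooling required: 19.7 − (14.877) = 4.823 °C.

14.9 °C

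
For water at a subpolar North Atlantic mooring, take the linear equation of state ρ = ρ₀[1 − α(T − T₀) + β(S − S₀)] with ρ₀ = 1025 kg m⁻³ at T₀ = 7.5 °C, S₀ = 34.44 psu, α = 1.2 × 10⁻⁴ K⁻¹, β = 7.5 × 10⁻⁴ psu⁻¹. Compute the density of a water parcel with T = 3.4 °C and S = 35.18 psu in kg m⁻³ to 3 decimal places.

1026.073 kg m⁻³

T − T₀ = -4.1 K, S − S₀ = +0.74 psu.
Bracket = 1 − α·(-4.1) + β·(+0.74) = 1 + (1.047 × 10⁻³) = 1.0010470.
ρ = 1025 × 1.0010470 = 1026.073 kg m⁻³.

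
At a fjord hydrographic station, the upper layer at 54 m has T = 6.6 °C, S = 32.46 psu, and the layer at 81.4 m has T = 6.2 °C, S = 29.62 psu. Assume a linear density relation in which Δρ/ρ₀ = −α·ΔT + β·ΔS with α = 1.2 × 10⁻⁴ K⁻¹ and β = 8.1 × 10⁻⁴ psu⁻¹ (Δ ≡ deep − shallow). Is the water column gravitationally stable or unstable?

ΔT = 6.2 − 6.6 = -0.4 K and ΔS = 29.62 − 32.46 = -2.84 psu (deep − shallow).
−αΔT = 4.80 × 10⁻⁵; βΔS = -2.3004 × 10⁻³; sum Δρ/ρ₀ = -2.2524 × 10⁻³.
Δρ/ρ₀ < 0, so Δρ < 0: deeper water is lighter → statically unstable; the column would overturn.

unstable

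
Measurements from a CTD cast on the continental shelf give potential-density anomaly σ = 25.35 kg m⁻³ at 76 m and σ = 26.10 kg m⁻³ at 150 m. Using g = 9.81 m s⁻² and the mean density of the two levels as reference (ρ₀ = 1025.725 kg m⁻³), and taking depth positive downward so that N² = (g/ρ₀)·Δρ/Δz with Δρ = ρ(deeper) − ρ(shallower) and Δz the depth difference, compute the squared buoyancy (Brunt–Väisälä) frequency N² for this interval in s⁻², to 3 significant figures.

9.69 × 10⁻⁵ s⁻²

Δρ = 1026.10 − 1025.35 = 0.75 kg m⁻³ over Δz = 150 − 76 = 74 m.
N² = (9.81/1025.725) × (0.75/74) = 9.6932 × 10⁻⁵ s⁻² ≈ 9.69 × 10⁻⁵ s⁻².
A positive N² confirms static stability across the interval.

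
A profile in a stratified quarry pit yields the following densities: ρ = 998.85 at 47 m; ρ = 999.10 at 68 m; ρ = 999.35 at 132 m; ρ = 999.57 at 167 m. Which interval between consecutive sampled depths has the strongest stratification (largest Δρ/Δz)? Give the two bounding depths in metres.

47–68 m

Compute the density gradient over each adjacent pair:
  47–68 m: Δρ/Δz = 0.25/21 = 0.012 kg m⁻⁴
  68–132 m: Δρ/Δz = 0.25/64 = 3.9 × 10⁻³ kg m⁻⁴
  132–167 m: Δρ/Δz = 0.22/35 = 6.3 × 10⁻³ kg m⁻⁴
The largest gradient is in the 47–68 m interval — the pycnocline.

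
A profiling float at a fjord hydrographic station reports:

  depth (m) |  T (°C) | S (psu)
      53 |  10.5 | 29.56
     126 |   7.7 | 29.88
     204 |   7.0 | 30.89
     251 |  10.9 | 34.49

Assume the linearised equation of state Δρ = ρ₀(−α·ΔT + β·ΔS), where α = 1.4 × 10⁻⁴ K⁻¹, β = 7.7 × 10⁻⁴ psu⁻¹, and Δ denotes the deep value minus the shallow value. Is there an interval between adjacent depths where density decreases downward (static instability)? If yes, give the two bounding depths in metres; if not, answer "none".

none

Evaluate Δρ/ρ₀ = −αΔT + βΔS across each adjacent pair:
  53–126 m: −αΔT+βΔS = −(1.4 × 10⁻⁴)(-2.8)+(7.7 × 10⁻⁴)(+0.32) = 6.4 × 10⁻⁴ → stable
  126–204 m: −αΔT+βΔS = −(1.4 × 10⁻⁴)(-0.7)+(7.7 × 10⁻⁴)(+1.01) = 8.8 × 10⁻⁴ → stable
  204–251 m: −αΔT+βΔS = −(1.4 × 10⁻⁴)(+3.9)+(7.7 × 10⁻⁴)(+3.60) = 2.2 × 10⁻³ → stable
Every interval has Δρ > 0: the column is stably stratified throughout.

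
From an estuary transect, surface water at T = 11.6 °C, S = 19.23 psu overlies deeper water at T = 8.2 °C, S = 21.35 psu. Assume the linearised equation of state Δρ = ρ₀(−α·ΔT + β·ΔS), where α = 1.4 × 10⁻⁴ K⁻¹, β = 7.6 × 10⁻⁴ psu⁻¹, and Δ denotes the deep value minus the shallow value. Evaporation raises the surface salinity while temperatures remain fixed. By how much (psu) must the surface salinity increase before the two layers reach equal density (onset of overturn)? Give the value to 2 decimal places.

Neutral buoyancy requires −α(T_deep − T_surf) + β(S_deep − S_surf′) = 0.
S_surf′ = S_deep − (α/β)·ΔT = 21.35 − (1.4 × 10⁻⁴/7.6 × 10⁻⁴)·(-3.4) = 21.9763 psu.
Increase required: 21.9763 − 19.23 = 2.7463 psu.

2.75 psu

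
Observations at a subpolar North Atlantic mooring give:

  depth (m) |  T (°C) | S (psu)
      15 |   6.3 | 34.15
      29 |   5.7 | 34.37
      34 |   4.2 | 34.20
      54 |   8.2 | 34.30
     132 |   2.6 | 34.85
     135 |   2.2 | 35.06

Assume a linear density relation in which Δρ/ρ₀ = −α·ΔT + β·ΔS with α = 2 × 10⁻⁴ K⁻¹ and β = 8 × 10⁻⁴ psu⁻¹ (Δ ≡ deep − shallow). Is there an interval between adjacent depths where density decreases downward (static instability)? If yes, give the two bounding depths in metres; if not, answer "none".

Evaluate Δρ/ρ₀ = −αΔT + βΔS across each adjacent pair:
  15–29 m: −αΔT+βΔS = −(2 × 10⁻⁴)(-0.6)+(8 × 10⁻⁴)(+0.22) = 3.0 × 10⁻⁴ → stable
  29–34 m: −αΔT+βΔS = −(2 × 10⁻⁴)(-1.5)+(8 × 10⁻⁴)(-0.17) = 1.6 × 10⁻⁴ → stable
  34–54 m: −αΔT+βΔS = −(2 × 10⁻⁴)(+4.0)+(8 × 10⁻⁴)(+0.10) = -7.2 × 10⁻⁴ → UNSTABLE
  54–132 m: −αΔT+βΔS = −(2 × 10⁻⁴)(-5.6)+(8 × 10⁻⁴)(+0.55) = 1.6 × 10⁻³ → stable
  132–135 m: −αΔT+βΔS = −(2 × 10⁻⁴)(-0.4)+(8 × 10⁻⁴)(+0.21) = 2.5 × 10⁻⁴ → stable
The 34–54 m interval has Δρ < 0: lighter water underlies denser water.

34–54 m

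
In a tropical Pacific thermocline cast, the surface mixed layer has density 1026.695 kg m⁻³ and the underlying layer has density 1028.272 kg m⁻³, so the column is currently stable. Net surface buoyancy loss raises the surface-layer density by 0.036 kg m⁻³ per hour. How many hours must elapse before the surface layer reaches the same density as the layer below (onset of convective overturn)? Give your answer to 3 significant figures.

Density deficit of the surface layer: 1028.272 − 1026.695 = 1.577 kg m⁻³.
Required change = 1.577 / 0.036 = 43.8 hours.

43.8 hours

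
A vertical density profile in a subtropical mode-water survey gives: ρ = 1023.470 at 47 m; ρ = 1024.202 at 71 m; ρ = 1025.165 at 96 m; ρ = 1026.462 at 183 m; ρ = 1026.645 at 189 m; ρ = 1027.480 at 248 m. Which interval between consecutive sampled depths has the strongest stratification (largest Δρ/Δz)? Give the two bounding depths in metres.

Compute the density gradient over each adjacent pair:
  47–71 m: Δρ/Δz = 0.732/24 = 0.030 kg m⁻⁴
  71–96 m: Δρ/Δz = 0.963/25 = 0.039 kg m⁻⁴
  96–183 m: Δρ/Δz = 1.297/87 = 0.015 kg m⁻⁴
  183–189 m: Δρ/Δz = 0.183/6 = 0.030 kg m⁻⁴
  189–248 m: Δρ/Δz = 0.835/59 = 0.014 kg m⁻⁴
The largest gradient is in the 71–96 m interval — the pycnocline.

71–96 m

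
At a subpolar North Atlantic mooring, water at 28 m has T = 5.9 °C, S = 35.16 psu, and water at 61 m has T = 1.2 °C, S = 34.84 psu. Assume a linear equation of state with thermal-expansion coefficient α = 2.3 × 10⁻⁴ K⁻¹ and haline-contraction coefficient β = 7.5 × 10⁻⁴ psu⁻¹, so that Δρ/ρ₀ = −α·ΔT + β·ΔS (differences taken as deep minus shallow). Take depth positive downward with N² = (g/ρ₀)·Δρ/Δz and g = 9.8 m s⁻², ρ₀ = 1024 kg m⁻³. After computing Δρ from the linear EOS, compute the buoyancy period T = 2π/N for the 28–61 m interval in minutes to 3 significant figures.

ΔT = -4.7 K, ΔS = -0.32 psu (deep − shallow).
Δρ/ρ₀ = −αΔT + βΔS = 1.081 × 10⁻³ − 2.40 × 10⁻⁴ = 8.41 × 10⁻⁴, so Δρ ≈ 0.8612 kg m⁻³.
N² = (g/ρ₀)·Δρ/Δz = g·(Δρ/ρ₀)/Δz = 9.8 × 8.41 × 10⁻⁴ / 33 = 2.4975 × 10⁻⁴ s⁻².
N = √(2.4975 × 10⁻⁴) = 0.015803 rad s⁻¹ → T = 2π/N = 397.59 s = 6.6265 min ≈ 6.63 min.

6.63 min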